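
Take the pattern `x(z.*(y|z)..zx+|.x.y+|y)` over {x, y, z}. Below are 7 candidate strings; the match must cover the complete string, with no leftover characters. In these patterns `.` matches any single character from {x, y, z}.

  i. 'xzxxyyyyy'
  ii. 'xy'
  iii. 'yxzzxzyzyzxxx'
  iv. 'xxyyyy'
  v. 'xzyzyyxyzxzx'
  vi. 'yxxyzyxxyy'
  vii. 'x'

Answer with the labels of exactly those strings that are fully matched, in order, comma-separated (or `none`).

i → match
ii → match
iii → no match — must start with 'x'
iv → no match
v → match
vi → no match — must start with 'x'
vii → no match

i, ii, v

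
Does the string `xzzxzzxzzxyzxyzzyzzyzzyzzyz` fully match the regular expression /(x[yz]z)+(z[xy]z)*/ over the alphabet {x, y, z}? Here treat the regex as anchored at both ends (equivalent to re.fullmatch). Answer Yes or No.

Yes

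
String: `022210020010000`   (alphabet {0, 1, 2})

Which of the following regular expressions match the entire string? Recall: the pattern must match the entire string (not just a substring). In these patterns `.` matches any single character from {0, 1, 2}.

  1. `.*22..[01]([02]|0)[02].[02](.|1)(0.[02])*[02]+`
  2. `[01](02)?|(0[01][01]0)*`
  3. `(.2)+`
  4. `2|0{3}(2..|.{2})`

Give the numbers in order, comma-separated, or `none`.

1

1 → match
2 → no match
3 → no match — must end with `2`
4 → no match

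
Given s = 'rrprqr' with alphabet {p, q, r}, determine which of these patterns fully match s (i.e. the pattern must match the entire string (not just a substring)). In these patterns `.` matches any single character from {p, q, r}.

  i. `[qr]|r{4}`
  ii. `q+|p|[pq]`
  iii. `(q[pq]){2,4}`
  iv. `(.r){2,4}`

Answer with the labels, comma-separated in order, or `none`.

iv

i → no match
ii → no match
iii → no match — must start with 'q'
iv → match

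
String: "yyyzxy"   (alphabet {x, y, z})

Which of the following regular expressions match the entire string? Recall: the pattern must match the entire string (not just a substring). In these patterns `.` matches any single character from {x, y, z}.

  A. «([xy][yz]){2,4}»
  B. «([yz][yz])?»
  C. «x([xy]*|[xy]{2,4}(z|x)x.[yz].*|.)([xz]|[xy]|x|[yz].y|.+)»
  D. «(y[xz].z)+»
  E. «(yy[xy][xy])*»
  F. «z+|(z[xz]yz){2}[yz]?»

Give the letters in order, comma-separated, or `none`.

A

A → match
B → no match
C → no match — must start with "x"
D → no match — must end with "z"
E → no match
F → no match — must start with "z"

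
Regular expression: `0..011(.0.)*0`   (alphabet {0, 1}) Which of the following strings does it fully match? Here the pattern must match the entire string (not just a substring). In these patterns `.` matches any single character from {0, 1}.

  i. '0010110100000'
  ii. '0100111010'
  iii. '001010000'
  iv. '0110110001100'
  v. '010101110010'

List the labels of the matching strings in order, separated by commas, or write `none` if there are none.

ii

i → no match
ii → match
iii → no match
iv → no match
v → no match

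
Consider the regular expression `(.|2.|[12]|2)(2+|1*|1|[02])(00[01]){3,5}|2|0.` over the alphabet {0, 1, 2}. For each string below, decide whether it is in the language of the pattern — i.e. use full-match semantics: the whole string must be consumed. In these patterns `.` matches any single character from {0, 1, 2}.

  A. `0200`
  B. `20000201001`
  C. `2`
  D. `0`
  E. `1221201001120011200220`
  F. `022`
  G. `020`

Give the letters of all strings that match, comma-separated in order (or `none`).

A → no match
B → no match
C → match
D → no match
E → no match
F → no match
G → no match

C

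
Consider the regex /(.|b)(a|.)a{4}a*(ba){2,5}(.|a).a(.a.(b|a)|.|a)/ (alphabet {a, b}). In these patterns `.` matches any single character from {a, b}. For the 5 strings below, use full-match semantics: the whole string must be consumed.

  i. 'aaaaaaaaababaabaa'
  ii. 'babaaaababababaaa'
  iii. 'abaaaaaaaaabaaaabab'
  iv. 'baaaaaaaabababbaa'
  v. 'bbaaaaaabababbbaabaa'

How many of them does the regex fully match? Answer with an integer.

2

i → match
ii → no match
iii → no match
iv → match
v → no match
Total matched: 2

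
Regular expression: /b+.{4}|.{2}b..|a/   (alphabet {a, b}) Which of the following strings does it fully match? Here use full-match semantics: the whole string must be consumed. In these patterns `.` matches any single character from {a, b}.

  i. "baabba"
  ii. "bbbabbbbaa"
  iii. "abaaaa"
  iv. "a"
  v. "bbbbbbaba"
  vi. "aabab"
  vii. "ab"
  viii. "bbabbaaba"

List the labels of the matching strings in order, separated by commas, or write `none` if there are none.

i → no match
ii → no match
iii → no match
iv → match
v → match
vi → match
vii → no match
viii → no match

iv, v, vi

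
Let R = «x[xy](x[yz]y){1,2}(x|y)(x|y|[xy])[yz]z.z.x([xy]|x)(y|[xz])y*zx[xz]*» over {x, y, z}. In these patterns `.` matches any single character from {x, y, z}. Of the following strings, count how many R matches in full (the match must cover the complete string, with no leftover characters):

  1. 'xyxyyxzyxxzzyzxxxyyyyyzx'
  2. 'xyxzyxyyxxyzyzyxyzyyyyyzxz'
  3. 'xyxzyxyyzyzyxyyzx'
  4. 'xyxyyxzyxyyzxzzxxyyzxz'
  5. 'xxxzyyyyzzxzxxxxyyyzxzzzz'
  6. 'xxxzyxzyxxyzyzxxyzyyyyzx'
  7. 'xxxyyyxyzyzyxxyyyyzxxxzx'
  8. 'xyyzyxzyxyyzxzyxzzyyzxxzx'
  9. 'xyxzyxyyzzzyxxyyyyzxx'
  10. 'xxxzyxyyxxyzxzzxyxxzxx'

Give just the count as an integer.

7

1 → match
2 → match
3 → match
4 → match
5 → no match
6 → match
7 → match
8 → no match
9 → match
10 → no match
Total matched: 7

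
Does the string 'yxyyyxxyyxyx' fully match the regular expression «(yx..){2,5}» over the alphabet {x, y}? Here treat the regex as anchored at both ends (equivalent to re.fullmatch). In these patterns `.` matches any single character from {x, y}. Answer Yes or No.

Yes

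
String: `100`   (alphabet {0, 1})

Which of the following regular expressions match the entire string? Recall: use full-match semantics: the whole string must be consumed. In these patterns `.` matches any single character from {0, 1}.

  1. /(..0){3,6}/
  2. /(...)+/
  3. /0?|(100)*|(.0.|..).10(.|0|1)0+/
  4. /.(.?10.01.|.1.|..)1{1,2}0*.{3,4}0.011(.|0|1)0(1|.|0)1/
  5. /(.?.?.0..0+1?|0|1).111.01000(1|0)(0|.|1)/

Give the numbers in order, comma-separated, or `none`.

1 → no match
2 → match
3 → match
4 → no match — must end with `1`
5 → no match

2, 3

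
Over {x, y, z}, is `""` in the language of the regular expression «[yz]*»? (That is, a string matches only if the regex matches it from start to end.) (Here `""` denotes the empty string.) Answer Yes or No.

Yes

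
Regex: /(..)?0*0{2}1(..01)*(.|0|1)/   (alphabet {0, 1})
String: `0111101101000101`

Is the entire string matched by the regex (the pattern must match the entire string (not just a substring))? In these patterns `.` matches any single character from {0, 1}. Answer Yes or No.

No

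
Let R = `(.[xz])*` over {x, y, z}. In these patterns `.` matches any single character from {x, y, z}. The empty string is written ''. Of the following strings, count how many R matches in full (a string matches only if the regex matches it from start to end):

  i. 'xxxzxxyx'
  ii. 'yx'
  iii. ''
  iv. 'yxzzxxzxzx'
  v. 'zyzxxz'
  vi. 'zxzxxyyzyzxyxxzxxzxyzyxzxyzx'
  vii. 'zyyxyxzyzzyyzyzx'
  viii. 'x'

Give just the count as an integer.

4

i → match
ii → match
iii → match
iv → match
v → no match
vi → no match
vii → no match
viii → no match
Total matched: 4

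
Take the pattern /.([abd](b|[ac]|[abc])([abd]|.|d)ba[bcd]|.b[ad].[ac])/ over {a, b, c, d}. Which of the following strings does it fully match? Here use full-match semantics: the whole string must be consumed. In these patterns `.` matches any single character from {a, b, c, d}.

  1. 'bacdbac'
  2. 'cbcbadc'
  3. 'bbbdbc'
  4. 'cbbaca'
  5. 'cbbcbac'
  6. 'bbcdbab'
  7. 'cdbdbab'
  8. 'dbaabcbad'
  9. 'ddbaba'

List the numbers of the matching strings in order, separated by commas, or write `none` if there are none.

1. 'bacdbac' → match
2. 'cbcbadc' → no match
3. 'bbbdbc' → match
4. 'cbbaca' → match
5. 'cbbcbac' → match
6. 'bbcdbab' → match
7. 'cdbdbab' → match
8. 'dbaabcbad' → no match
9. 'ddbaba' → match

1, 3, 4, 5, 6, 7, 9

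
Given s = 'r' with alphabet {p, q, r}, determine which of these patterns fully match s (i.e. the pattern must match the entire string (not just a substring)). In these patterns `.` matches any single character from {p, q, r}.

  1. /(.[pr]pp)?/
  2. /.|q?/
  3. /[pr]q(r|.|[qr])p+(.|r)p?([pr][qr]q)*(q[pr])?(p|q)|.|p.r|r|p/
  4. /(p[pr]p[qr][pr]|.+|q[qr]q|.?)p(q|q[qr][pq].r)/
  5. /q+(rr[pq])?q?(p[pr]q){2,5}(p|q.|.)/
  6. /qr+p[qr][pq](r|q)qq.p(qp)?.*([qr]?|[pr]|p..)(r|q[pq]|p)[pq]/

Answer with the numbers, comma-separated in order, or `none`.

1 → no match
2 → match
3 → match
4 → no match
5 → no match — must start with 'q'
6 → no match — must start with 'qr'

2, 3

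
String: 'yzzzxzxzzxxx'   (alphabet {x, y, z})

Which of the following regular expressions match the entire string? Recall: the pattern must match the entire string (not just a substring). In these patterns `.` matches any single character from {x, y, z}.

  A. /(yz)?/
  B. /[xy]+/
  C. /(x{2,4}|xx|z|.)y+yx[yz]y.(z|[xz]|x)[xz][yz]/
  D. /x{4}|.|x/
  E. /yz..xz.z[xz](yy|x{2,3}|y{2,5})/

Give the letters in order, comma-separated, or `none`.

E

A → no match
B → no match
C → no match
D → no match
E → match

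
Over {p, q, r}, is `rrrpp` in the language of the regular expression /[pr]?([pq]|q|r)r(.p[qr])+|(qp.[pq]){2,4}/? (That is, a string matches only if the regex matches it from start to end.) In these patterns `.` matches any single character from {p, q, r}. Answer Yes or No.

No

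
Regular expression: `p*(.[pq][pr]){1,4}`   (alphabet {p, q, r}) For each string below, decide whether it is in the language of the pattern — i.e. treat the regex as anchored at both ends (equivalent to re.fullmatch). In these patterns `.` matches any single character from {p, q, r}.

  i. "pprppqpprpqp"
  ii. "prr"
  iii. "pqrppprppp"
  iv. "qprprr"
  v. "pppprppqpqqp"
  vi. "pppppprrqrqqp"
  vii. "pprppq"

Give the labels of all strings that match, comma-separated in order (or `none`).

i → no match
ii → no match
iii → no match
iv → no match
v → no match
vi → match
vii → no match

vi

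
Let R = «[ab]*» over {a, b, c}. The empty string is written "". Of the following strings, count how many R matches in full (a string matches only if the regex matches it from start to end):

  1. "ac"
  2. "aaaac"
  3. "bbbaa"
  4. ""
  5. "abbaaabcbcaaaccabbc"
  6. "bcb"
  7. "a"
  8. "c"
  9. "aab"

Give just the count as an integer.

1 → no match
2 → no match
3 → match
4 → match
5 → no match
6 → no match
7 → match
8 → no match
9 → match
Total matched: 4

4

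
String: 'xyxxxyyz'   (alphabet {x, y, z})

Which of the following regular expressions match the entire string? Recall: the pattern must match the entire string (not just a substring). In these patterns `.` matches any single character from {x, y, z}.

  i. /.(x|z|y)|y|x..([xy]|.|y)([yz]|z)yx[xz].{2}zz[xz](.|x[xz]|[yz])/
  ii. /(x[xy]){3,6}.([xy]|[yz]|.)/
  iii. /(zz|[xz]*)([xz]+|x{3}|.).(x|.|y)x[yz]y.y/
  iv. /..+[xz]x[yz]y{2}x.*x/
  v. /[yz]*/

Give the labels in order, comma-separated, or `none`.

i → no match
ii → match
iii → no match — must end with 'y'
iv → no match — must end with 'x'
v → no match

ii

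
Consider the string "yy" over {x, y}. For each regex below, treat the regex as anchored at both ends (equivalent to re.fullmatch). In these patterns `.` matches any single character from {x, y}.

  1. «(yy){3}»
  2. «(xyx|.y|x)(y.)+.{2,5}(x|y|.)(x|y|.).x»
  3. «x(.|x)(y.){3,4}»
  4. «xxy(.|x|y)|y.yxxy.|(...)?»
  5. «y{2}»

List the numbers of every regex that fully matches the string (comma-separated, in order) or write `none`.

1 → no match
2 → no match — must end with "x"
3 → no match — must start with "x"
4 → no match
5 → match

5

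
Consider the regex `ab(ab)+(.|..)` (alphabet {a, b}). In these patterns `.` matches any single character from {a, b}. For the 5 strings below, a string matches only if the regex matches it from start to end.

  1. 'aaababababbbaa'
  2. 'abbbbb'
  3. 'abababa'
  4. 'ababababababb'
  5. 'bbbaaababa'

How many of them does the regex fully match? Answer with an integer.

2

1 → no match — must start with 'abab'
2. 'abbbbb' → no match — must start with 'abab'
3. 'abababa' → match
4 → match
5. 'bbbaaababa' → no match — must start with 'abab'
Total matched: 2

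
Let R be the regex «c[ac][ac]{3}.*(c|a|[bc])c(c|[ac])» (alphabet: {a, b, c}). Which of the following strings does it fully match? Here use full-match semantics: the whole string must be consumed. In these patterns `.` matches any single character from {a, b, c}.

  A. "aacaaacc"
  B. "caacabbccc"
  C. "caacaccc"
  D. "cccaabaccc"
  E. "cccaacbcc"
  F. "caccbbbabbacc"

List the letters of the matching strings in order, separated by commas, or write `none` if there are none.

A → no match — must start with "c"
B → match
C → match
D → match
E → match
F → no match

B, C, D, E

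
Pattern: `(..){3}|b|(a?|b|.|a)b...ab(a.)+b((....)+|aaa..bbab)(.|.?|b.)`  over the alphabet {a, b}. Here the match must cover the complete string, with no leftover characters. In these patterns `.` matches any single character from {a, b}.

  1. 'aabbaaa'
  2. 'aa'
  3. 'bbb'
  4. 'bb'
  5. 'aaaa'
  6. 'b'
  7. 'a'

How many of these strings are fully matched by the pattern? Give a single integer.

1

1 → no match
2 → no match
3 → no match
4 → no match
5 → no match
6 → match
7 → no match
Total matched: 1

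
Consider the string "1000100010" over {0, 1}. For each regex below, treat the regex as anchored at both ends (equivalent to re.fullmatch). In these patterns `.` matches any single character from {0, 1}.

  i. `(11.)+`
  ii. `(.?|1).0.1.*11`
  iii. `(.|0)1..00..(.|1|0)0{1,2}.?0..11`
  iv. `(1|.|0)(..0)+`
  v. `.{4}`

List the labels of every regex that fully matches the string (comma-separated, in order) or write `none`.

i → no match — must start with "11"
ii → no match — must end with "11"
iii → no match — must end with "11"
iv → match
v → no match

iv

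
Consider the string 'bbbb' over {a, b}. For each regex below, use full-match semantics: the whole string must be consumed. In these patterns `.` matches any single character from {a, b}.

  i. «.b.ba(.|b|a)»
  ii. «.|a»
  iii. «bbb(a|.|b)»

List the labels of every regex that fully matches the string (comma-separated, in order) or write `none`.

i → no match
ii → no match
iii → match

iii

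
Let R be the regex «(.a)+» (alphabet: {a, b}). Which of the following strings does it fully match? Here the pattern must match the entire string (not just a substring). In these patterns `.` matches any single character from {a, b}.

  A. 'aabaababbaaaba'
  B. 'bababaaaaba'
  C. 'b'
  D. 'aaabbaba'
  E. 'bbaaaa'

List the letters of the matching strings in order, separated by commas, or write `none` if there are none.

none

A → no match
B → no match
C → no match — must end with 'a'
D → no match
E → no match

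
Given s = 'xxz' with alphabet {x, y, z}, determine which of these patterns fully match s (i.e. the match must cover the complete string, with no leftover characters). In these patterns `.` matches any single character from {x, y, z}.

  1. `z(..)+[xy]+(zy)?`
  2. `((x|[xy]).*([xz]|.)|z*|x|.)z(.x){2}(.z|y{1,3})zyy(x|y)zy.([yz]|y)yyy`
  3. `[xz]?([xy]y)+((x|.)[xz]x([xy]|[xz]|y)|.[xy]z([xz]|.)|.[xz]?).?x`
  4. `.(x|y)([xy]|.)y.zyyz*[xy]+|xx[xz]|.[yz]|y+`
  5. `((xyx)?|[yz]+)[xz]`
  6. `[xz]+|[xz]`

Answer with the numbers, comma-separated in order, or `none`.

1 → no match — must start with 'z'
2 → no match — must end with 'yyy'
3 → no match — must end with 'x'
4 → match
5 → no match
6 → match

4, 6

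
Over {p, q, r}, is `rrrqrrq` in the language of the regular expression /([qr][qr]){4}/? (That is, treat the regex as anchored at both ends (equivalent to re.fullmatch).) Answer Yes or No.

No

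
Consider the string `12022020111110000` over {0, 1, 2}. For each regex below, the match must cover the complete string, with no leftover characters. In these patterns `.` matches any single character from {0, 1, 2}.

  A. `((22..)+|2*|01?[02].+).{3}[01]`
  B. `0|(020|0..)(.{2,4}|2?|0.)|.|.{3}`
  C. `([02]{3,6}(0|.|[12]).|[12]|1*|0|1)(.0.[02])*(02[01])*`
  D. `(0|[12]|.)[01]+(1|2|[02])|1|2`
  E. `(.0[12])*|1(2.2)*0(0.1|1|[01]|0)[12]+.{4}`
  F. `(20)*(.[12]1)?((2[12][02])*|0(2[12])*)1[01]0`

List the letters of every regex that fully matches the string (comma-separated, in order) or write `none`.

E

A → no match
B → no match
C → no match
D → no match
E → match
F → no match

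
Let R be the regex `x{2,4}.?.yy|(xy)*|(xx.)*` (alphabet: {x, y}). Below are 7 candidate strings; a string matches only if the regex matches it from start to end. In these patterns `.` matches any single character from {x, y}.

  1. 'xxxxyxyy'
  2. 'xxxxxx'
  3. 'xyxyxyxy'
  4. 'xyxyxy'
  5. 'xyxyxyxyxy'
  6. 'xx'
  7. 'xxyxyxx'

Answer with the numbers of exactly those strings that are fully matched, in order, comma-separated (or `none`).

1. 'xxxxyxyy' → match
2. 'xxxxxx' → match
3. 'xyxyxyxy' → match
4. 'xyxyxy' → match
5. 'xyxyxyxyxy' → match
6. 'xx' → no match
7. 'xxyxyxx' → no match

1, 2, 3, 4, 5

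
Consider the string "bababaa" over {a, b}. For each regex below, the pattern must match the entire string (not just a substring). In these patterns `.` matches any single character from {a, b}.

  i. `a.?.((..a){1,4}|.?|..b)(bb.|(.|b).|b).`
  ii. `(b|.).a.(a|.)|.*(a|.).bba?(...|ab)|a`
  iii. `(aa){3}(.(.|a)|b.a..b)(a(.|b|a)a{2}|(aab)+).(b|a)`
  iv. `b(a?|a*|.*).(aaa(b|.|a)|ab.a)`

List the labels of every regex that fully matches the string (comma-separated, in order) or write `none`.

iv

i → no match — must start with "a"
ii → no match
iii → no match — must start with "aa"
iv → match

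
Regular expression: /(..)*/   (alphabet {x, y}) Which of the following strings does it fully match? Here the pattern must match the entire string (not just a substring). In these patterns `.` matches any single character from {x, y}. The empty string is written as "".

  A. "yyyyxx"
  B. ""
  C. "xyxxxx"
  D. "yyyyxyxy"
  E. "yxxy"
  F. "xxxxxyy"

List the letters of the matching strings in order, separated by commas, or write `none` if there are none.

A → match
B → match
C → match
D → match
E → match
F → no match

A, B, C, D, E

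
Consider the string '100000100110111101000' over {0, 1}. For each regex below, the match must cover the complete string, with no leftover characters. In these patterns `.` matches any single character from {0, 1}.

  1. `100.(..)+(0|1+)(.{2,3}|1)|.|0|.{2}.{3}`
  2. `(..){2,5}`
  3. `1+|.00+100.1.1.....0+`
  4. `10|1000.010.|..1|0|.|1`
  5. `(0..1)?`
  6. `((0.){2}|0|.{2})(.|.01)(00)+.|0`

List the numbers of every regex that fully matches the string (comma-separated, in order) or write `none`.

1, 3

1 → match
2 → no match
3 → match
4 → no match
5 → no match
6 → no match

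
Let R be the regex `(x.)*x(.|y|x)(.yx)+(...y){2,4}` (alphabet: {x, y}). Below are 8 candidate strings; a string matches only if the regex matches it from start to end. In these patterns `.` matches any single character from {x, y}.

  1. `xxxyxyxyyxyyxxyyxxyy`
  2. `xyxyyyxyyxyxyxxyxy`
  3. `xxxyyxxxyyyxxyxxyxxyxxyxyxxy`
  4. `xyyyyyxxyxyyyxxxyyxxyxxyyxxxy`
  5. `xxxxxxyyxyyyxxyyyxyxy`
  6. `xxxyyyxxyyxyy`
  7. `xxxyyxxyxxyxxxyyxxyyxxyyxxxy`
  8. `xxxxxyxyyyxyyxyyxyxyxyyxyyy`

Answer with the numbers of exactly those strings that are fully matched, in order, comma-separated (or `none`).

1 → no match
2 → no match
3 → no match
4 → no match
5 → no match
6 → no match
7 → no match
8 → no match

none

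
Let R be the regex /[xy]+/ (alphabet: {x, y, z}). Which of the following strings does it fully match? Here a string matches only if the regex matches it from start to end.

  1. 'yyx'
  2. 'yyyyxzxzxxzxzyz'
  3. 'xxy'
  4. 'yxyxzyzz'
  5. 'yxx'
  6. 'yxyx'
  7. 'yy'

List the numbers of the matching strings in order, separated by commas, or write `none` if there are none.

1, 3, 5, 6, 7

1 → match
2 → no match
3 → match
4 → no match
5 → match
6 → match
7 → match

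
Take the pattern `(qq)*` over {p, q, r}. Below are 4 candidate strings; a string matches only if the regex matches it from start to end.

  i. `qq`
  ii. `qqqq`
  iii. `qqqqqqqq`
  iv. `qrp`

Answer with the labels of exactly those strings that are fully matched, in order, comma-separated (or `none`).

i, ii, iii

i. `qq` → match
ii. `qqqq` → match
iii. `qqqqqqqq` → match
iv. `qrp` → no match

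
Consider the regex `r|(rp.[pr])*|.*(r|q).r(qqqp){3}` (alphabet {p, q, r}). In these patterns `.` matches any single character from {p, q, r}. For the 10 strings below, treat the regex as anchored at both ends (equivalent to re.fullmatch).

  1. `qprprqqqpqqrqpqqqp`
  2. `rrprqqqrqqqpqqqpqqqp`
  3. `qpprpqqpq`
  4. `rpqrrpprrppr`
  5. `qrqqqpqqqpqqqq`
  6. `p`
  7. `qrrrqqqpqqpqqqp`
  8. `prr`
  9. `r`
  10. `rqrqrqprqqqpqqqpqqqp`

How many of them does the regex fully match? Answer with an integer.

1 → no match
2 → match
3 → no match
4 → match
5 → no match
6 → no match
7 → no match
8 → no match
9 → match
10 → match
Total matched: 4

4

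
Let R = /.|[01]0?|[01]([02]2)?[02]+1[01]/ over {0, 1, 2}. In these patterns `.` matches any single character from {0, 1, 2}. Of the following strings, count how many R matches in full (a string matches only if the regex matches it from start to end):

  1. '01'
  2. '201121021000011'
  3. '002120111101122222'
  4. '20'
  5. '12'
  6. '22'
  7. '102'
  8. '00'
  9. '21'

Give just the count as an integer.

1

1 → no match
2 → no match
3 → no match
4 → no match
5 → no match
6 → no match
7 → no match
8 → match
9 → no match
Total matched: 1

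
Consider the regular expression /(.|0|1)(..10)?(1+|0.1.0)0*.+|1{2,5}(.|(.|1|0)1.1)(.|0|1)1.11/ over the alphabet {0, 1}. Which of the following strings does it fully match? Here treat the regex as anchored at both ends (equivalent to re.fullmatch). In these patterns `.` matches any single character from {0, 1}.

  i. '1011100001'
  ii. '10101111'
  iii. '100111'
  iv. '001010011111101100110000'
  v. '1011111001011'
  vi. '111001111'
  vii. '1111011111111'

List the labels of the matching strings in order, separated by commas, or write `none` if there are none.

i → match
ii → no match
iii → no match
iv → no match
v → no match
vi → match
vii → match

i, vi, vii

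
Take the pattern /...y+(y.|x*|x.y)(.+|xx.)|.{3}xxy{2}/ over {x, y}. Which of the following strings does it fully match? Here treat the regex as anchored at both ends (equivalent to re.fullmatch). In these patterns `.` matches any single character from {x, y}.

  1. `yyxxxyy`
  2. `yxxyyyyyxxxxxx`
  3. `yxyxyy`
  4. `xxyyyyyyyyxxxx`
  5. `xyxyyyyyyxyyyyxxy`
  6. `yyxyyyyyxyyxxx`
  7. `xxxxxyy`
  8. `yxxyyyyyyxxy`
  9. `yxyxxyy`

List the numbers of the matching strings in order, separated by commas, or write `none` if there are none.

1 → match
2 → match
3 → no match
4 → match
5 → match
6 → match
7 → match
8 → match
9 → match

1, 2, 4, 5, 6, 7, 8, 9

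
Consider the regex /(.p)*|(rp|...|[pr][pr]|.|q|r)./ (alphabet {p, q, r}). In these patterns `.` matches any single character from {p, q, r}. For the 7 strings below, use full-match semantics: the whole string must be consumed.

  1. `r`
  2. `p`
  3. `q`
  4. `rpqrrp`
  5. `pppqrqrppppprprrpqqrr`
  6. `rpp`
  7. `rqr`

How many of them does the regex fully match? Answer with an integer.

1 → no match
2 → no match
3 → no match
4 → no match
5 → no match
6 → match
7 → no match
Total matched: 1

1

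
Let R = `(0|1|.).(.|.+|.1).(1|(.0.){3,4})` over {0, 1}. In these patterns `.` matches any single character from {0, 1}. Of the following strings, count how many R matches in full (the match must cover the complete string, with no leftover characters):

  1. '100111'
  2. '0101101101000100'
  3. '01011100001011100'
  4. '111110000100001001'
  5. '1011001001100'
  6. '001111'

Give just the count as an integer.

5

1 → match
2 → match
3 → no match
4 → match
5 → match
6 → match
Total matched: 5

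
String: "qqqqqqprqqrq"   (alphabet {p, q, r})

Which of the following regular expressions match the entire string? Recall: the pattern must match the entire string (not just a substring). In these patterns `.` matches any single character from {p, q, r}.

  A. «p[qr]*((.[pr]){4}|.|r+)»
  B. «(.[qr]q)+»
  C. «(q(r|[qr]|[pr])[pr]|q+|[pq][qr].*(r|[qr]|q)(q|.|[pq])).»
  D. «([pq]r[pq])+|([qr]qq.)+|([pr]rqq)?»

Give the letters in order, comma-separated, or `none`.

B, C

A → no match — must start with "p"
B → match
C → match
D → no match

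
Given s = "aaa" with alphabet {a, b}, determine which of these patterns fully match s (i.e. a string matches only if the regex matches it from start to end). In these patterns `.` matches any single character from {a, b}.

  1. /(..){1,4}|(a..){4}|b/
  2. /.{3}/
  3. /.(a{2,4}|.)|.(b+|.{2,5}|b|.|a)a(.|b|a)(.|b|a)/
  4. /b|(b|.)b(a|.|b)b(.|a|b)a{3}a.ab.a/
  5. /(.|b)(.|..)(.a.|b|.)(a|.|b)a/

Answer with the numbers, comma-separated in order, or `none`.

2, 3

1 → no match
2 → match
3 → match
4 → no match
5 → no match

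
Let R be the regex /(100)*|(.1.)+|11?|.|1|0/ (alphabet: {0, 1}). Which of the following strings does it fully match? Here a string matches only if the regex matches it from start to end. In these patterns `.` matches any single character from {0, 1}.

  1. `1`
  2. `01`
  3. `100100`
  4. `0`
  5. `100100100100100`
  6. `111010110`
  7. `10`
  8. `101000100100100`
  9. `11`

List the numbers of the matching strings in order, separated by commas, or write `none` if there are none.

1, 3, 4, 5, 6, 9

1. `1` → match
2. `01` → no match
3. `100100` → match
4. `0` → match
5 → match
6. `111010110` → match
7. `10` → no match
8 → no match
9. `11` → match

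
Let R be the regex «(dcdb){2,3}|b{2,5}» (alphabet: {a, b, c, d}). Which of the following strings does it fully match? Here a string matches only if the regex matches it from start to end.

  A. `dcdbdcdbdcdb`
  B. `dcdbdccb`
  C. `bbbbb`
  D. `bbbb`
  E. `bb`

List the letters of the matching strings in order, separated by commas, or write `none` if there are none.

A → match
B → no match
C → match
D → match
E → match

A, C, D, E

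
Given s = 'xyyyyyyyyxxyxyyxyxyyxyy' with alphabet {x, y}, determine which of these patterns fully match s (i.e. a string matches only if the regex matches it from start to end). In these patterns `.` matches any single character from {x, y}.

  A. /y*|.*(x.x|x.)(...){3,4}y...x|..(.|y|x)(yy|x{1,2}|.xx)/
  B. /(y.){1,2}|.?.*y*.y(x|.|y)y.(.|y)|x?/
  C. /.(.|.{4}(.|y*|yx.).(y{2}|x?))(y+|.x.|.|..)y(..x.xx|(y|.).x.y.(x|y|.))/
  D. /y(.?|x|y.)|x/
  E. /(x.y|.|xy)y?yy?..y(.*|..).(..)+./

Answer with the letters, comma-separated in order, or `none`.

E

A → no match
B → no match
C → no match
D → no match
E → match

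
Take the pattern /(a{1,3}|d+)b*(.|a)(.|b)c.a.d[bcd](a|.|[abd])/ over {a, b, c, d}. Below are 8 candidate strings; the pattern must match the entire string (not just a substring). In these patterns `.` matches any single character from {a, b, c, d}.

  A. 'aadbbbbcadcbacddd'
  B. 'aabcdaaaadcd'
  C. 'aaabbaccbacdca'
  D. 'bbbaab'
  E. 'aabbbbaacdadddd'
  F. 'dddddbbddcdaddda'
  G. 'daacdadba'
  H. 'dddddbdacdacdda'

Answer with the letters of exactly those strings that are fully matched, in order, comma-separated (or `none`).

C, E, F, H

A → no match
B → no match
C → match
D → no match
E → match
F → match
G → no match
H → match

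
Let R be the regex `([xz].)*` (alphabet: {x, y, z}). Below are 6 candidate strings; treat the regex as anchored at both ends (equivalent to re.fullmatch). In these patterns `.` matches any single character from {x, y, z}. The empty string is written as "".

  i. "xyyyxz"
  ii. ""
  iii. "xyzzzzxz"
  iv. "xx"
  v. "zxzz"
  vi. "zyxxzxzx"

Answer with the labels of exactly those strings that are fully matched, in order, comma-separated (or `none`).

i → no match
ii → match
iii → match
iv → match
v → match
vi → match

ii, iii, iv, v, vi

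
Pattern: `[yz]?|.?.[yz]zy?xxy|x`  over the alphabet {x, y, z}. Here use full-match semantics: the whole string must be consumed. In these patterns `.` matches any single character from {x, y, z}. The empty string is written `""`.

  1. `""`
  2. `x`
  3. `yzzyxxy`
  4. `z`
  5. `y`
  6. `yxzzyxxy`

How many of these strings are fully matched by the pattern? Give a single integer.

6

1 → match
2 → match
3 → match
4 → match
5 → match
6 → match
Total matched: 6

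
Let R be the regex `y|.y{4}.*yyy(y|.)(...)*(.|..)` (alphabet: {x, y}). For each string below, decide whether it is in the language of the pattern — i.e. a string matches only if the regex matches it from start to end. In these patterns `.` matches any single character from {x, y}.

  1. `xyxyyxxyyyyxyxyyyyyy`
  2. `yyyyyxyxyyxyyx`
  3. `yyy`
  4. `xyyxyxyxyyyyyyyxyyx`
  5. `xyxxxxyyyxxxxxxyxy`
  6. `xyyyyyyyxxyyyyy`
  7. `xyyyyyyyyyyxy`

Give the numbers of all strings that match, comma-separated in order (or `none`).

1 → no match
2 → no match
3 → no match
4 → no match
5 → no match
6 → match
7 → match

6, 7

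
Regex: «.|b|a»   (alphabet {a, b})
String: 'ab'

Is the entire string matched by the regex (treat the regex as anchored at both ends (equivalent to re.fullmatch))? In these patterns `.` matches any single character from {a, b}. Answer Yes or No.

No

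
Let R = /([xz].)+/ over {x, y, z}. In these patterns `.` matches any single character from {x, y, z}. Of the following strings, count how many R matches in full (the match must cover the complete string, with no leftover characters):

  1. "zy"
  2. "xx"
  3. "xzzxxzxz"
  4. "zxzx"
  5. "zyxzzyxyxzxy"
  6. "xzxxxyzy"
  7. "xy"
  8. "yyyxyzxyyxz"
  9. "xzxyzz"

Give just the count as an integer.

1. "zy" → match
2. "xx" → match
3. "xzzxxzxz" → match
4. "zxzx" → match
5. "zyxzzyxyxzxy" → match
6. "xzxxxyzy" → match
7. "xy" → match
8. "yyyxyzxyyxz" → no match
9. "xzxyzz" → match
Total matched: 8

8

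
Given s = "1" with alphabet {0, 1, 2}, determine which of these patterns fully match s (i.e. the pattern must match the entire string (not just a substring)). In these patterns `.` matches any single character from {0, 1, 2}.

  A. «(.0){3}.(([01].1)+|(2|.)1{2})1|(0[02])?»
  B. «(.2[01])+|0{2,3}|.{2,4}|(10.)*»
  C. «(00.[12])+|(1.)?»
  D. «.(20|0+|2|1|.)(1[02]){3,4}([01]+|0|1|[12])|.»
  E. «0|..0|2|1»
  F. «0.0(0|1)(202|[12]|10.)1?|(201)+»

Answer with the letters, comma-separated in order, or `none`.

D, E

A → no match
B → no match
C → no match
D → match
E → match
F → no match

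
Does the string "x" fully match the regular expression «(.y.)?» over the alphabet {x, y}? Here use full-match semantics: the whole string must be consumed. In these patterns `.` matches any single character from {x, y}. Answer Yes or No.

No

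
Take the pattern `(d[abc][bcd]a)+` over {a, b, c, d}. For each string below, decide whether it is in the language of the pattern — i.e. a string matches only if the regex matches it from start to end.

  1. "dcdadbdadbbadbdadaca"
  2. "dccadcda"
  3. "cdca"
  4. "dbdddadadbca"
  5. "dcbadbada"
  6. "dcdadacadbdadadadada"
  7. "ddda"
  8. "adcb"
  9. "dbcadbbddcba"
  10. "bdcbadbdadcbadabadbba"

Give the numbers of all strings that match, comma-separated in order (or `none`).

1 → match
2 → match
3 → no match — must start with "d"
4 → no match
5 → no match
6 → match
7 → no match
8 → no match — must start with "d"
9 → no match
10 → no match — must start with "d"

1, 2, 6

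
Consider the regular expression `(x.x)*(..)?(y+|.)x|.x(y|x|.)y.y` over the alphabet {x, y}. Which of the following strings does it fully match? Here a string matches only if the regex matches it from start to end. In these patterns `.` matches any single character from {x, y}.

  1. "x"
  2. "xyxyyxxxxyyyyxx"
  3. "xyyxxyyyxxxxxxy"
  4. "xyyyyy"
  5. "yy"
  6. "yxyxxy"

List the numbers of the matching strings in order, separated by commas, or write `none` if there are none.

none

1. "x" → no match
2 → no match
3 → no match
4. "xyyyyy" → no match
5. "yy" → no match
6. "yxyxxy" → no match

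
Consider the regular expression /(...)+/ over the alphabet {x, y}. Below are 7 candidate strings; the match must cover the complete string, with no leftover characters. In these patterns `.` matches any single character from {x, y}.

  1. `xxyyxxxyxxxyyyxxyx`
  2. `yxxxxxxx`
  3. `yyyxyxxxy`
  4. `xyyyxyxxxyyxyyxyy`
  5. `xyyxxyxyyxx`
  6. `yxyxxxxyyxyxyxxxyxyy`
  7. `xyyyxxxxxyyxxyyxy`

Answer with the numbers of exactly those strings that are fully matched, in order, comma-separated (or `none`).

1, 3

1 → match
2. `yxxxxxxx` → no match
3. `yyyxyxxxy` → match
4 → no match
5. `xyyxxyxyyxx` → no match
6 → no match
7 → no match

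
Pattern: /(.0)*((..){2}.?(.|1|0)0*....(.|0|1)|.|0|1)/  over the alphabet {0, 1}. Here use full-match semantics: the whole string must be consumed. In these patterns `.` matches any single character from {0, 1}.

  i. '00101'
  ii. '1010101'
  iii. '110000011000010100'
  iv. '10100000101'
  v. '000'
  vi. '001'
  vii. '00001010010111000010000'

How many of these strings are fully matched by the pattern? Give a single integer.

i → match
ii → match
iii → no match
iv → match
v → match
vi → match
vii → match
Total matched: 6

6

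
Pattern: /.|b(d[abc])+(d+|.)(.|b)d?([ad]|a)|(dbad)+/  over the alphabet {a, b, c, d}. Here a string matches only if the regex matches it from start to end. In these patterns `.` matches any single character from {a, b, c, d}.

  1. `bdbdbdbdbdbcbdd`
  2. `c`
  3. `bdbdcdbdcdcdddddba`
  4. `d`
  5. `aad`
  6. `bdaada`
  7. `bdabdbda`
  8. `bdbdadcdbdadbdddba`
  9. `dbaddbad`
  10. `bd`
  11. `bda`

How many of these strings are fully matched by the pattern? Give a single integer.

7

1 → match
2 → match
3 → match
4 → match
5 → no match
6 → match
7 → no match
8 → match
9 → match
10 → no match
11 → no match
Total matched: 7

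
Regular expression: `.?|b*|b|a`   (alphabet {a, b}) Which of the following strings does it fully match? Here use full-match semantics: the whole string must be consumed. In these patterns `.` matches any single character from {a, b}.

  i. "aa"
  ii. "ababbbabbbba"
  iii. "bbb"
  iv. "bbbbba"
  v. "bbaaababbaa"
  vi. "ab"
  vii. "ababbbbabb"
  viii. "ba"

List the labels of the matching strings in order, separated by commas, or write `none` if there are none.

i. "aa" → no match
ii. "ababbbabbbba" → no match
iii. "bbb" → match
iv. "bbbbba" → no match
v. "bbaaababbaa" → no match
vi. "ab" → no match
vii. "ababbbbabb" → no match
viii. "ba" → no match

iii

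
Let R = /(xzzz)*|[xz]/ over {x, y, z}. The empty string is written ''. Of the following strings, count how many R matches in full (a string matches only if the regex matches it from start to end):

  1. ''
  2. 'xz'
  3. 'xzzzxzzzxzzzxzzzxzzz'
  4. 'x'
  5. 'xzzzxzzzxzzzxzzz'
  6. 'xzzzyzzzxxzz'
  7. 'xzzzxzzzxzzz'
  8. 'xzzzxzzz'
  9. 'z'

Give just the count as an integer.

1 → match
2 → no match
3 → match
4 → match
5 → match
6 → no match
7 → match
8 → match
9 → match
Total matched: 7

7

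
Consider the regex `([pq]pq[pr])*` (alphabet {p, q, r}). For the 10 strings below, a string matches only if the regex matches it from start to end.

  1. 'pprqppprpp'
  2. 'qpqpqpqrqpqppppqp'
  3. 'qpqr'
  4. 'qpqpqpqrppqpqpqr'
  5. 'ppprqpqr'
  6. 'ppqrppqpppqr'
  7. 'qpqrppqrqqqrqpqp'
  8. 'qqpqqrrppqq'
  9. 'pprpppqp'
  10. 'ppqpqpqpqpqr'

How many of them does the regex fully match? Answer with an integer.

4

1 → no match
2 → no match
3 → match
4 → match
5 → no match
6 → match
7 → no match
8 → no match
9 → no match
10 → match
Total matched: 4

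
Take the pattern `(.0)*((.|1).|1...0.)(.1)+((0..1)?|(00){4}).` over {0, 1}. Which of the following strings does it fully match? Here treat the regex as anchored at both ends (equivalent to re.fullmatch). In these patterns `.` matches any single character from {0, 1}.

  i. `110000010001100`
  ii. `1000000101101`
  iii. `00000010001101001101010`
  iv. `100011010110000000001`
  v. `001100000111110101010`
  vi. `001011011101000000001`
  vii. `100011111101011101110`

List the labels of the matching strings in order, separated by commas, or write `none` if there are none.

i → no match
ii → no match
iii → match
iv → no match
v → match
vi → match
vii → match

iii, v, vi, vii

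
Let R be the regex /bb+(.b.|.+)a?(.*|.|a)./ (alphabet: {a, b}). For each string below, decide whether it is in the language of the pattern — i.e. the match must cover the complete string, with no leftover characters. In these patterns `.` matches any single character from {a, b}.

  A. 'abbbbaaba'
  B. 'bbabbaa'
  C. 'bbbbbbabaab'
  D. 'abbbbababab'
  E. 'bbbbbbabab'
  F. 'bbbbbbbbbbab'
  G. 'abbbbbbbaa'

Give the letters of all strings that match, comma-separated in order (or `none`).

B, C, E, F

A. 'abbbbaaba' → no match — must start with 'bb'
B. 'bbabbaa' → match
C. 'bbbbbbabaab' → match
D. 'abbbbababab' → no match — must start with 'bb'
E. 'bbbbbbabab' → match
F. 'bbbbbbbbbbab' → match
G. 'abbbbbbbaa' → no match — must start with 'bb'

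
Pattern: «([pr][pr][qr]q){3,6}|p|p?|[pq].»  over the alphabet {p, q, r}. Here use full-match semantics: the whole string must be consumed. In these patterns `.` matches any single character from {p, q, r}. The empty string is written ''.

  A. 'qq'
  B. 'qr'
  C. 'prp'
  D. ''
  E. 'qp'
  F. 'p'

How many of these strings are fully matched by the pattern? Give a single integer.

5

A. 'qq' → match
B. 'qr' → match
C. 'prp' → no match
D. '' → match
E. 'qp' → match
F. 'p' → match
Total matched: 5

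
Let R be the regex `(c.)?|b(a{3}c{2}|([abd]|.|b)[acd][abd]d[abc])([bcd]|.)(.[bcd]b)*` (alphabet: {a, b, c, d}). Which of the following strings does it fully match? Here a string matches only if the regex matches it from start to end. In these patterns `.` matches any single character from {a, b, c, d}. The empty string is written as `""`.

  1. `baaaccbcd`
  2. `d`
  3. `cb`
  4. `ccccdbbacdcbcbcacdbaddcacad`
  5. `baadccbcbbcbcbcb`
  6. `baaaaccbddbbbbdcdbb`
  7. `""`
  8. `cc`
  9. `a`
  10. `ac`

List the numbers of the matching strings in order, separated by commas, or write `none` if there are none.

1. `baaaccbcd` → no match
2. `d` → no match
3. `cb` → match
4 → no match
5 → no match
6 → no match
7. `""` → match
8. `cc` → match
9. `a` → no match
10. `ac` → no match

3, 7, 8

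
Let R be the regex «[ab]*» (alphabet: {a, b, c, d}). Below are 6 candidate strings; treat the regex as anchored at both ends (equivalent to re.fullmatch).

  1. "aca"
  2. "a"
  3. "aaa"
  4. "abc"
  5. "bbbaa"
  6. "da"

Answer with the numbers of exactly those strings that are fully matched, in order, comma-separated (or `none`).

2, 3, 5

1 → no match
2 → match
3 → match
4 → no match
5 → match
6 → no match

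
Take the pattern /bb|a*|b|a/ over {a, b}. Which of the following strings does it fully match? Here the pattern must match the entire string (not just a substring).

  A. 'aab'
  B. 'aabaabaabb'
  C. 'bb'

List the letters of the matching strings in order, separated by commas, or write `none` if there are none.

A → no match
B → no match
C → match

C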